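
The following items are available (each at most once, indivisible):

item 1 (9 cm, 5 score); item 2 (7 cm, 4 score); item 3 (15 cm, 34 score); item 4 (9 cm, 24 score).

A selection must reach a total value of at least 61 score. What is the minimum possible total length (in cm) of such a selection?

Subsets with value ≥ 61, sorted by total length:
- item 2+item 3+item 4: length 31, value 62
- item 1+item 3+item 4: length 33, value 63
- item 1+item 2+item 3+item 4: length 40, value 67
Minimum length: 31 cm.

31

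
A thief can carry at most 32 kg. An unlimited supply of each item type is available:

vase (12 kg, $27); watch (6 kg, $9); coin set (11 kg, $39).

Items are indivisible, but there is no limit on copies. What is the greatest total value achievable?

$87

Best value-per-unit is coin set at 39/11; filling with it alone gives 2×39 = 78.
Optimal mix: 1×watch + 2×coin set → weight 28, value 87.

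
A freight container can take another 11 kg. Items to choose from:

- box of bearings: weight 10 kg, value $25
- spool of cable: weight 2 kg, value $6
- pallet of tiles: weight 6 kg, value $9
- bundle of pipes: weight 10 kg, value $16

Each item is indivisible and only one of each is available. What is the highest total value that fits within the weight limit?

Check high-value combinations within 11 kg:
- box of bearings: weight 10, value 25
- bundle of pipes: weight 10, value 16
- spool of cable+pallet of tiles: weight 2+6=8, value 6+9=15
- pallet of tiles: weight 6, value 9
Best: $25.

$25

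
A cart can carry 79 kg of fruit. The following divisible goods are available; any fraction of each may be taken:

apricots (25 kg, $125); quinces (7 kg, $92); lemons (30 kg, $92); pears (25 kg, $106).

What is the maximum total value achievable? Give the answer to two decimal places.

390.47

Take in order of value per unit:
- quinces (92/7 per unit): all 7 → value 92, running total 92.00
- apricots (125/25 per unit): all 25 → value 125, running total 217.00
- pears (106/25 per unit): all 25 → value 106, running total 323.00
- lemons (92/30 per unit): 22 of 30 → value 22×92/30 = 67.4667, running total 390.47
Total 390.47.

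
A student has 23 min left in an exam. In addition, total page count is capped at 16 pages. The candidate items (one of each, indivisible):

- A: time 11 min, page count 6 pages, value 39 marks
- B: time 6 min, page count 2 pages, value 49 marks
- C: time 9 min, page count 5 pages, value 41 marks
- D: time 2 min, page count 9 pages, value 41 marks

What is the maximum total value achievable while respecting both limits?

Feasible sets respecting both limits:
- B+C+D: time 17, page count 16, value 131
- B+C: time 15, page count 7, value 90
- B+D: time 8, page count 11, value 90
Best: 131 marks.

131 marks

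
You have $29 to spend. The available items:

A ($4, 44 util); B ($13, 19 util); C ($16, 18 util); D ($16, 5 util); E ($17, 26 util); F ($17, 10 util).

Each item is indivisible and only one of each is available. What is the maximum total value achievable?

This is a 0/1 knapsack; check combinations near the capacity.
- A+E: cost 4+17=21, value 44+26=70
- A+B: cost 4+13=17, value 44+19=63
- A+C: cost 4+16=20, value 44+18=62
- A+F: cost 4+17=21, value 44+10=54
- A+D: cost 4+16=20, value 44+5=49
Best: 70 util.

70 util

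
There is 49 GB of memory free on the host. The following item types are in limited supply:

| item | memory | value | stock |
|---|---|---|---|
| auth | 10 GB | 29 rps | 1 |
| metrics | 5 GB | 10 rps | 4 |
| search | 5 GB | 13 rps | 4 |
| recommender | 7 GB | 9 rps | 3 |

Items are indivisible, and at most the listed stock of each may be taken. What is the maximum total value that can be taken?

111 rps

Top feasible selections:
- 1×auth + 3×metrics + 4×search: memory 45, value 111
- 1×auth + 2×metrics + 4×search + 1×recommender: memory 47, value 110
Best: 111 rps.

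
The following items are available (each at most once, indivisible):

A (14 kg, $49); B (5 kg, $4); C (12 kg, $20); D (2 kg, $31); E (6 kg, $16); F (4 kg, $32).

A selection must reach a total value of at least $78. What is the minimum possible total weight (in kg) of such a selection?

Subsets with value ≥ 78, sorted by total weight:
- D+E+F: weight 12, value 79
- A+D: weight 16, value 80
Minimum weight: 12 kg.

12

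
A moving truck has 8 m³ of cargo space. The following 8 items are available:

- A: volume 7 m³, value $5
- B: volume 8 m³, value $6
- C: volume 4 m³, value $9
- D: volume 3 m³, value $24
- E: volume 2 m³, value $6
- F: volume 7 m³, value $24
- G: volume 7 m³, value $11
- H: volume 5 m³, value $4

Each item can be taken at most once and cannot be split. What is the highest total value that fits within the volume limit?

$33

This is a 0/1 knapsack; check combinations near the capacity.
- C+D: volume 4+3=7, value 9+24=33
- D+E: volume 3+2=5, value 24+6=30
- D+H: volume 3+5=8, value 24+4=28
- D: volume 3, value 24
- F: volume 7, value 24
Best: $33.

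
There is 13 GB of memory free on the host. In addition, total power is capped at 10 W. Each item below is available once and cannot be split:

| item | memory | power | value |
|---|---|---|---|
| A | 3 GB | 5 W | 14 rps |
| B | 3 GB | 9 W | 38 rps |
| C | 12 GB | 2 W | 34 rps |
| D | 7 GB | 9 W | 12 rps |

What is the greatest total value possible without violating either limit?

Feasible sets respecting both limits:
- B: memory 3, power 9, value 38
- C: memory 12, power 2, value 34
- A: memory 3, power 5, value 14
Best: 38 rps.

38 rps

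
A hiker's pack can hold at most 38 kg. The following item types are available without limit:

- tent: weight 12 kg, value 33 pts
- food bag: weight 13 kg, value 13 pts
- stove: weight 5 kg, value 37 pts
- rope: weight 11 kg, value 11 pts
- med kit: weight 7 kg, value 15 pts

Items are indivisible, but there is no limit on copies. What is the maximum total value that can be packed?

259 pts

Best value-per-unit is stove at 37/5, and filling with it alone uses weight 7×5=35. No mix of the others beats 7×37 = 259.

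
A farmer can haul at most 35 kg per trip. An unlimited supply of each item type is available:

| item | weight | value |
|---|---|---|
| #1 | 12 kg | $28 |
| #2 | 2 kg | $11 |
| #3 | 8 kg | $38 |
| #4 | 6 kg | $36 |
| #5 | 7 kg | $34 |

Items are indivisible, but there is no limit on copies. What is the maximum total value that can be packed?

$202

Best value-per-unit is #4 at 36/6; filling with it alone gives 5×36 = 180.
Optimal mix: 2×#2 + 5×#4 → weight 34, value 202.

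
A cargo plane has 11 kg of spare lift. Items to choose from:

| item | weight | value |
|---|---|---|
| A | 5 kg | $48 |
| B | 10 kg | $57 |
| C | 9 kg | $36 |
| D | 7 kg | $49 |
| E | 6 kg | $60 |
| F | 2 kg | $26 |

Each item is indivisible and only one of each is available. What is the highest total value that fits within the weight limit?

Check high-value combinations within 11 kg:
- A+E: weight 5+6=11, value 48+60=108
- E+F: weight 6+2=8, value 60+26=86
- D+F: weight 7+2=9, value 49+26=75
Best: $108.

$108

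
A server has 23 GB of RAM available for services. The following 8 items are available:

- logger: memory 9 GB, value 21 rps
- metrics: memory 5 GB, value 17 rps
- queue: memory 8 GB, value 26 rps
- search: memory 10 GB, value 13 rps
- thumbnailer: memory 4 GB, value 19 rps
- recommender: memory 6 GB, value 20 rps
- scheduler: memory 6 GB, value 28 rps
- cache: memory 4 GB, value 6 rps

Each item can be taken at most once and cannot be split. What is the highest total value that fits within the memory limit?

This is a 0/1 knapsack; check combinations near the capacity.
- metrics+queue+thumbnailer+scheduler: memory 5+8+4+6=23, value 17+26+19+28=90
- metrics+thumbnailer+recommender+scheduler: memory 5+4+6+6=21, value 17+19+20+28=84
- metrics+queue+thumbnailer+recommender: memory 5+8+4+6=23, value 17+26+19+20=82
Best: 90 rps.

90 rps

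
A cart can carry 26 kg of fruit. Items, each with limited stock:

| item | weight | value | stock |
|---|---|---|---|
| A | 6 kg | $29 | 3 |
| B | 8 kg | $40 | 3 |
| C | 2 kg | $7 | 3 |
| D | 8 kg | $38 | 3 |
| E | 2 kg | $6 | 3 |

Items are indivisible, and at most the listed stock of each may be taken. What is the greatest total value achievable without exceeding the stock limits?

Top feasible selections:
- 3×B + 1×C: weight 26, value 127
- 3×A + 1×B: weight 26, value 127
- 3×B + 1×E: weight 26, value 126
Best: $127.

$127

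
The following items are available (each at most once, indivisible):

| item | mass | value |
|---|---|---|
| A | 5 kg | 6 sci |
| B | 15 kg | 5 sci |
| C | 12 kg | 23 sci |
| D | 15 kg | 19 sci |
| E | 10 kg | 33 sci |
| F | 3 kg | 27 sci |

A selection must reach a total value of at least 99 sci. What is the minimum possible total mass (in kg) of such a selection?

40

Subsets with value ≥ 99, sorted by total mass:
- C+D+E+F: mass 40, value 102
- A+C+D+E+F: mass 45, value 108
- B+C+D+E+F: mass 55, value 107
- A+B+C+D+E+F: mass 60, value 113
Minimum mass: 40 kg.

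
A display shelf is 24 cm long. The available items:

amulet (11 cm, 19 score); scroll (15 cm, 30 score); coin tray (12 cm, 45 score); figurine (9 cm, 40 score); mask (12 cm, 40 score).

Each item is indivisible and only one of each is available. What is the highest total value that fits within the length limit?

85 score

Check high-value combinations within 24 cm:
- coin tray+figurine: length 12+9=21, value 45+40=85
- coin tray+mask: length 12+12=24, value 45+40=85
- figurine+mask: length 9+12=21, value 40+40=80
- scroll+figurine: length 15+9=24, value 30+40=70
Best: 85 score.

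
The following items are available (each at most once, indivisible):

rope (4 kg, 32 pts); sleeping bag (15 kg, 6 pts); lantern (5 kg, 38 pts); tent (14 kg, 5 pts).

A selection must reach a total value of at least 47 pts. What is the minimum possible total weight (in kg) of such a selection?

Subsets with value ≥ 47, sorted by total weight:
- rope+lantern: weight 9, value 70
- rope+lantern+tent: weight 23, value 75
- rope+sleeping bag+lantern: weight 24, value 76
Minimum weight: 9 kg.

9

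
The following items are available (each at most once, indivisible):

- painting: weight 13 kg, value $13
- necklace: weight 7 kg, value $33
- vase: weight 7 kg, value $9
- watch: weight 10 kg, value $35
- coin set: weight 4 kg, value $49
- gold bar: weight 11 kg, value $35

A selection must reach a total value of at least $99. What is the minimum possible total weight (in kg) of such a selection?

Subsets with value ≥ 99, sorted by total weight:
- necklace+watch+coin set: weight 21, value 117
- necklace+coin set+gold bar: weight 22, value 117
- watch+coin set+gold bar: weight 25, value 119
- necklace+vase+watch+coin set: weight 28, value 126
Minimum weight: 21 kg.

21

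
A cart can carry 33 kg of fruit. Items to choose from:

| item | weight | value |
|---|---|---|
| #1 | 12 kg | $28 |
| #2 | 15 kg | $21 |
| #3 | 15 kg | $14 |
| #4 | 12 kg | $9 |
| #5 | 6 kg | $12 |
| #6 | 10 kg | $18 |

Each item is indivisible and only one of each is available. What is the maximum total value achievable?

$61

Check high-value combinations within 33 kg:
- #1+#2+#5: weight 12+15+6=33, value 28+21+12=61
- #1+#5+#6: weight 12+6+10=28, value 28+12+18=58
- #1+#3+#5: weight 12+15+6=33, value 28+14+12=54
Best: $61.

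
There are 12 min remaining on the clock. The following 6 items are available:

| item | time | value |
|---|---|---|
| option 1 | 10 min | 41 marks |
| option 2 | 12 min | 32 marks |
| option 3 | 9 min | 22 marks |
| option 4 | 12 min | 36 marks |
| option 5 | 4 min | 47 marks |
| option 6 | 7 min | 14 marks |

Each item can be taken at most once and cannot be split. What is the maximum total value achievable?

61 marks

Check high-value combinations within 12 min:
- option 5+option 6: time 4+7=11, value 47+14=61
- option 5: time 4, value 47
- option 1: time 10, value 41
- option 4: time 12, value 36
- option 2: time 12, value 32
Best: 61 marks.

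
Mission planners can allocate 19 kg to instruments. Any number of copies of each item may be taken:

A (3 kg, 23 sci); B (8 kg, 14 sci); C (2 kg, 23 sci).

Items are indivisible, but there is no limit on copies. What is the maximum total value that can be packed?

207 sci

Best value-per-unit is C at 23/2; filling with it alone gives 9×23 = 207.
Optimal mix: 1×A + 8×C → mass 19, value 207.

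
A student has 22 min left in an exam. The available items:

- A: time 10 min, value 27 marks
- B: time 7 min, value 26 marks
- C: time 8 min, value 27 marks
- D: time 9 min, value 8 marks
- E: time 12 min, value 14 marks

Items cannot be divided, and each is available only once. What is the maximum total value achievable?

Check high-value combinations within 22 min:
- A+C: time 10+8=18, value 27+27=54
- B+C: time 7+8=15, value 26+27=53
- A+B: time 10+7=17, value 27+26=53
- C+E: time 8+12=20, value 27+14=41
- A+E: time 10+12=22, value 27+14=41
Best: 54 marks.

54 marks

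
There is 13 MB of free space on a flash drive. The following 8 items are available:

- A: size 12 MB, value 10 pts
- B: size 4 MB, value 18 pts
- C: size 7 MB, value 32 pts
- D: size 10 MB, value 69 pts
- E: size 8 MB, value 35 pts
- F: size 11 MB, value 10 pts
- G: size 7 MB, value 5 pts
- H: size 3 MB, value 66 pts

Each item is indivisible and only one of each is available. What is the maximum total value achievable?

135 pts

Check high-value combinations within 13 MB:
- D+H: size 10+3=13, value 69+66=135
- E+H: size 8+3=11, value 35+66=101
- C+H: size 7+3=10, value 32+66=98
- B+H: size 4+3=7, value 18+66=84
Best: 135 pts.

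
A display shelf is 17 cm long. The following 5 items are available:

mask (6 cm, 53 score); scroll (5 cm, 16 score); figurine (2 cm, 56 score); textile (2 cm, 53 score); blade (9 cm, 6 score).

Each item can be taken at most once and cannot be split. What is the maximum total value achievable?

178 score

This is a 0/1 knapsack; check combinations near the capacity.
- mask+scroll+figurine+textile: length 6+5+2+2=15, value 53+16+56+53=178
- mask+figurine+textile: length 6+2+2=10, value 53+56+53=162
- scroll+figurine+textile: length 5+2+2=9, value 16+56+53=125
- mask+scroll+figurine: length 6+5+2=13, value 53+16+56=125
Best: 178 score.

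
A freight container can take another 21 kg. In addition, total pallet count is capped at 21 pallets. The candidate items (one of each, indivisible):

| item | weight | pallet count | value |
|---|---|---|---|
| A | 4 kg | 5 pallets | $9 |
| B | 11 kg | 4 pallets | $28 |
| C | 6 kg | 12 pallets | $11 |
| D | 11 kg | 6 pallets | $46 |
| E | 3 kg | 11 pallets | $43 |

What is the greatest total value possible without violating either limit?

Feasible sets respecting both limits:
- D+E: weight 14, pallet count 17, value 89
- A+B+E: weight 18, pallet count 20, value 80
- B+E: weight 14, pallet count 15, value 71
- C+D: weight 17, pallet count 18, value 57
Best: $89.

$89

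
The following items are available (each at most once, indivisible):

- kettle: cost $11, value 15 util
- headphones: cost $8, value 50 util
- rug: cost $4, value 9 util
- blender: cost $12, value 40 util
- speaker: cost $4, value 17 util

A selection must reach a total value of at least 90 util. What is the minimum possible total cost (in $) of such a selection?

Subsets with value ≥ 90, sorted by total cost:
- headphones+blender: cost 20, value 90
- headphones+blender+speaker: cost 24, value 107
- headphones+rug+blender: cost 24, value 99
- kettle+headphones+rug+speaker: cost 27, value 91
Minimum cost: 20 $.

20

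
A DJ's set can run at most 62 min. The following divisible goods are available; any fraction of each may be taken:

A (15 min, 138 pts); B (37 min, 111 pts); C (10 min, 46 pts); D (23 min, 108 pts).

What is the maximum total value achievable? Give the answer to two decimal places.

334.00

Take in order of value per unit:
- A (138/15 per unit): all 15 → value 138, running total 138.00
- D (108/23 per unit): all 23 → value 108, running total 246.00
- C (46/10 per unit): all 10 → value 46, running total 292.00
- B (111/37 per unit): 14 of 37 → value 14×111/37 = 42.0000, running total 334.00
Total 334.00.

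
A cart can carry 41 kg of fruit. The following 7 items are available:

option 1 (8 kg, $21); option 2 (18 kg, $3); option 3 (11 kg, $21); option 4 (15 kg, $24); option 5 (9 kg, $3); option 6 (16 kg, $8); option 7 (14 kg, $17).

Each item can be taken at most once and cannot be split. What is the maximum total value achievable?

$66

Check high-value combinations within 41 kg:
- option 1+option 3+option 4: weight 8+11+15=34, value 21+21+24=66
- option 1+option 4+option 7: weight 8+15+14=37, value 21+24+17=62
- option 3+option 4+option 7: weight 11+15+14=40, value 21+24+17=62
- option 1+option 3+option 7: weight 8+11+14=33, value 21+21+17=59
Best: $66.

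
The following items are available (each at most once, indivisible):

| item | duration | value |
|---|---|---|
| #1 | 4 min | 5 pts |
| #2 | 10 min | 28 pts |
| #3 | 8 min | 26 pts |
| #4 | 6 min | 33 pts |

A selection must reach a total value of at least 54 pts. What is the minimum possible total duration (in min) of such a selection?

14

Subsets with value ≥ 54, sorted by total duration:
- #3+#4: duration 14, value 59
- #2+#4: duration 16, value 61
- #1+#3+#4: duration 18, value 64
Minimum duration: 14 min.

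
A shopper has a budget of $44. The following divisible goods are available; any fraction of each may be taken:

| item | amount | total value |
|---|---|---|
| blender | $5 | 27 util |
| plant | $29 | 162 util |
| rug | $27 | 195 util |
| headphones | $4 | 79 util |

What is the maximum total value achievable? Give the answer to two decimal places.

Take in order of value per unit:
- headphones (79/4 per unit): all 4 → value 79, running total 79.00
- rug (195/27 per unit): all 27 → value 195, running total 274.00
- plant (162/29 per unit): 13 of 29 → value 13×162/29 = 72.6207, running total 346.62
Total 346.62.

346.62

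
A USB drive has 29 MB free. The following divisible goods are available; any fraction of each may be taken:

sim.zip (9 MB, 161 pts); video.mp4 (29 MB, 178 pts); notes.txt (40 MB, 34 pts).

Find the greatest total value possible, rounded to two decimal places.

283.76

Take in order of value per unit:
- sim.zip (161/9 per unit): all 9 → value 161, running total 161.00
- video.mp4 (178/29 per unit): 20 of 29 → value 20×178/29 = 122.7586, running total 283.76
Total 283.76.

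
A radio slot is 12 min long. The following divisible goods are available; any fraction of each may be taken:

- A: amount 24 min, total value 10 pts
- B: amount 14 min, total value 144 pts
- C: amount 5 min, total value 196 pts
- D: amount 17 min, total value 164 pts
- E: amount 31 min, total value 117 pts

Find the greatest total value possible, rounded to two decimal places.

Take in order of value per unit:
- C (196/5 per unit): all 5 → value 196, running total 196.00
- B (144/14 per unit): 7 of 14 → value 7×144/14 = 72.0000, running total 268.00
Total 268.00.

268.00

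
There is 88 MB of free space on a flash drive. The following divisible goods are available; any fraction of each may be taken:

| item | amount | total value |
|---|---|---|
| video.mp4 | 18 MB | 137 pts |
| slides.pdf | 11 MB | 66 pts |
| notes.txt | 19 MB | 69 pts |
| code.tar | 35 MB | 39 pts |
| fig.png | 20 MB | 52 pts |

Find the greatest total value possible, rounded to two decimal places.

Take in order of value per unit:
- video.mp4 (137/18 per unit): all 18 → value 137, running total 137.00
- slides.pdf (66/11 per unit): all 11 → value 66, running total 203.00
- notes.txt (69/19 per unit): all 19 → value 69, running total 272.00
- fig.png (52/20 per unit): all 20 → value 52, running total 324.00
- code.tar (39/35 per unit): 20 of 35 → value 20×39/35 = 22.2857, running total 346.29
Total 346.29.

346.29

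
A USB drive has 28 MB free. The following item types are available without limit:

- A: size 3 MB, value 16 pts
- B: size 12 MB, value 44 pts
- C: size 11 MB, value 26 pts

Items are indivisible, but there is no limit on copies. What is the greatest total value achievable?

Best value-per-unit is A at 16/3, and filling with it alone uses size 9×3=27. No mix of the others beats 9×16 = 144.

144 pts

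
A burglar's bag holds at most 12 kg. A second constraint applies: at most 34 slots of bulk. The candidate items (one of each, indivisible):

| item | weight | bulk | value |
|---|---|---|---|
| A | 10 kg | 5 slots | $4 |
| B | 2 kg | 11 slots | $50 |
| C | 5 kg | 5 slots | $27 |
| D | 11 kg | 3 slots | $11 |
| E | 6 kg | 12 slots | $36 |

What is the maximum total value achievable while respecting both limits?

Feasible sets respecting both limits:
- B+E: weight 8, bulk 23, value 86
- B+C: weight 7, bulk 16, value 77
- C+E: weight 11, bulk 17, value 63
Best: $86.

$86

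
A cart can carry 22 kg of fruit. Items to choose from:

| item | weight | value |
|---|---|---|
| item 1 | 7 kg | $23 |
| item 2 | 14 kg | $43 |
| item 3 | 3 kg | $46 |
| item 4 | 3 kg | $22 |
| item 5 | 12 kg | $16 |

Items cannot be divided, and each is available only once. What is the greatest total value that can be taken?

$111

Check high-value combinations within 22 kg:
- item 2+item 3+item 4: weight 14+3+3=20, value 43+46+22=111
- item 1+item 3+item 4: weight 7+3+3=13, value 23+46+22=91
- item 2+item 3: weight 14+3=17, value 43+46=89
- item 1+item 3+item 5: weight 7+3+12=22, value 23+46+16=85
Best: $111.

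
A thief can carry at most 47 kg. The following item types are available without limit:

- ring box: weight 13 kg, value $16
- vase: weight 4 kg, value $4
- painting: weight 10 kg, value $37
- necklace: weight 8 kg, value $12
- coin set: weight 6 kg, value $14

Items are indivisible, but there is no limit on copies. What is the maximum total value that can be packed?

$162

Best value-per-unit is painting at 37/10; filling with it alone gives 4×37 = 148.
Optimal mix: 4×painting + 1×coin set → weight 46, value 162.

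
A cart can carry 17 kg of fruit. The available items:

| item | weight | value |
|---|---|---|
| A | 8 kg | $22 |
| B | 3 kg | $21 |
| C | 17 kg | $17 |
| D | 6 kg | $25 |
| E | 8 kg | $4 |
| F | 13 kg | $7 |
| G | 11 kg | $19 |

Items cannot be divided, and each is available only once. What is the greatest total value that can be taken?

$68

Check high-value combinations within 17 kg:
- A+B+D: weight 8+3+6=17, value 22+21+25=68
- B+D+E: weight 3+6+8=17, value 21+25+4=50
- A+D: weight 8+6=14, value 22+25=47
- B+D: weight 3+6=9, value 21+25=46
- D+G: weight 6+11=17, value 25+19=44
Best: $68.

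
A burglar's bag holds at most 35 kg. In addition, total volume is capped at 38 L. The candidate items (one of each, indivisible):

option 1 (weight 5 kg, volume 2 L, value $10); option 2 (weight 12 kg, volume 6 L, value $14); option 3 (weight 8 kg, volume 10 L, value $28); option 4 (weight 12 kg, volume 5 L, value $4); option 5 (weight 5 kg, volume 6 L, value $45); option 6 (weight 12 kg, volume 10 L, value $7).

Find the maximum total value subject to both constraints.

$97

Feasible sets respecting both limits:
- option 1+option 2+option 3+option 5: weight 30, volume 24, value 97
- option 1+option 3+option 5+option 6: weight 30, volume 28, value 90
- option 2+option 3+option 5: weight 25, volume 22, value 87
- option 1+option 3+option 4+option 5: weight 30, volume 23, value 87
Best: $97.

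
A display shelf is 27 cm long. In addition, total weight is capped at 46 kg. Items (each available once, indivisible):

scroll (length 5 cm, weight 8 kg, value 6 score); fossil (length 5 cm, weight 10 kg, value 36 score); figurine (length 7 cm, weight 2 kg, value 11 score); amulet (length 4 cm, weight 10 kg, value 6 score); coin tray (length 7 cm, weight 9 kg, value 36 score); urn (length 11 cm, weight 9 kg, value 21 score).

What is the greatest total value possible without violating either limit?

99 score

Feasible sets respecting both limits:
- fossil+amulet+coin tray+urn: length 27, weight 38, value 99
- fossil+coin tray+urn: length 23, weight 28, value 93
- scroll+fossil+figurine+coin tray: length 24, weight 29, value 89
- fossil+figurine+amulet+coin tray: length 23, weight 31, value 89
Best: 99 score.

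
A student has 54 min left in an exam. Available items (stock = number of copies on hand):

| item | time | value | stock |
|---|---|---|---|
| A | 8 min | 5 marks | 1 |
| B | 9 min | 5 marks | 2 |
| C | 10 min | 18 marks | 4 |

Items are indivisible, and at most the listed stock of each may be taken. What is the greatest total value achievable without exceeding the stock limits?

77 marks

Top feasible selections:
- 1×A + 4×C: time 48, value 77
- 1×B + 4×C: time 49, value 77
- 4×C: time 40, value 72
Best: 77 marks.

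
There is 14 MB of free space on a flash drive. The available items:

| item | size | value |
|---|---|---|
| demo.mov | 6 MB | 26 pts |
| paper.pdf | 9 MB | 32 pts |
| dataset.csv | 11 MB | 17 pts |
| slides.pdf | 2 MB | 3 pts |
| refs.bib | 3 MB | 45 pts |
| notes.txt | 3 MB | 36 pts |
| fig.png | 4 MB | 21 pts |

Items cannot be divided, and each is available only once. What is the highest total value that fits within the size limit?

110 pts

This is a 0/1 knapsack; check combinations near the capacity.
- demo.mov+slides.pdf+refs.bib+notes.txt: size 6+2+3+3=14, value 26+3+45+36=110
- demo.mov+refs.bib+notes.txt: size 6+3+3=12, value 26+45+36=107
- slides.pdf+refs.bib+notes.txt+fig.png: size 2+3+3+4=12, value 3+45+36+21=105
- refs.bib+notes.txt+fig.png: size 3+3+4=10, value 45+36+21=102
Best: 110 pts.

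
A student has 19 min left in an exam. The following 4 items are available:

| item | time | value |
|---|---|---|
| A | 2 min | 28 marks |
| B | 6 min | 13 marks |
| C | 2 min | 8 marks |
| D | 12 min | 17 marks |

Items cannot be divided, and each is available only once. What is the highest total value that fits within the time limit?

Check high-value combinations within 19 min:
- A+C+D: time 2+2+12=16, value 28+8+17=53
- A+B+C: time 2+6+2=10, value 28+13+8=49
- A+D: time 2+12=14, value 28+17=45
Best: 53 marks.

53 marks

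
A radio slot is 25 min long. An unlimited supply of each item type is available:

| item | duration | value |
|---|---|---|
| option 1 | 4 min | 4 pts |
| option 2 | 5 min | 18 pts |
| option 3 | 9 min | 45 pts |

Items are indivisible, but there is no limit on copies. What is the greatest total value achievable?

Best value-per-unit is option 3 at 45/9; filling with it alone gives 2×45 = 90.
Optimal mix: 1×option 2 + 2×option 3 → duration 23, value 108.

108 pts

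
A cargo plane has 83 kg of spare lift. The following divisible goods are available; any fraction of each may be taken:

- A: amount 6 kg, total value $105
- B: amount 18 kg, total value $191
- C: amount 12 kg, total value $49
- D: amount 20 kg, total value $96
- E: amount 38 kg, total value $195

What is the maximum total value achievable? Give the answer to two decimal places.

591.08

Take in order of value per unit:
- A (105/6 per unit): all 6 → value 105, running total 105.00
- B (191/18 per unit): all 18 → value 191, running total 296.00
- E (195/38 per unit): all 38 → value 195, running total 491.00
- D (96/20 per unit): all 20 → value 96, running total 587.00
- C (49/12 per unit): 1 of 12 → value 1×49/12 = 4.0833, running total 591.08
Total 591.08.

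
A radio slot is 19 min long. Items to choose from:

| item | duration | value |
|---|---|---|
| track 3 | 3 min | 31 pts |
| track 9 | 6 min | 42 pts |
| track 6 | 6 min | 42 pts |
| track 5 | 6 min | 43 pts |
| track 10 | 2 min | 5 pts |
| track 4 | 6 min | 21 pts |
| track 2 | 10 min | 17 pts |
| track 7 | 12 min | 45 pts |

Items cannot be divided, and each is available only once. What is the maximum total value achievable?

127 pts

Check high-value combinations within 19 min:
- track 9+track 6+track 5: duration 6+6+6=18, value 42+42+43=127
- track 3+track 9+track 5+track 10: duration 3+6+6+2=17, value 31+42+43+5=121
- track 3+track 6+track 5+track 10: duration 3+6+6+2=17, value 31+42+43+5=121
Best: 127 pts.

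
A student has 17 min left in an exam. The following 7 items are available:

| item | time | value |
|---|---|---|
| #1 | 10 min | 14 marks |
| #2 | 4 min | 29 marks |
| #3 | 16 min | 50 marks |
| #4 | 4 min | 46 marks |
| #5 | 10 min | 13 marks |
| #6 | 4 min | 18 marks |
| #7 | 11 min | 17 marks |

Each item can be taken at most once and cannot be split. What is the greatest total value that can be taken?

Check high-value combinations within 17 min:
- #2+#4+#6: time 4+4+4=12, value 29+46+18=93
- #2+#4: time 4+4=8, value 29+46=75
- #4+#6: time 4+4=8, value 46+18=64
- #4+#7: time 4+11=15, value 46+17=63
Best: 93 marks.

93 marks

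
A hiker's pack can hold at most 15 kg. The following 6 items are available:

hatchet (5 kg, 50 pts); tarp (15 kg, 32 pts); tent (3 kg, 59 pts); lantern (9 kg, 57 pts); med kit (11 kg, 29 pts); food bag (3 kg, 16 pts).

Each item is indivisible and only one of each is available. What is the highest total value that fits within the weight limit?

This is a 0/1 knapsack; check combinations near the capacity.
- tent+lantern+food bag: weight 3+9+3=15, value 59+57+16=132
- hatchet+tent+food bag: weight 5+3+3=11, value 50+59+16=125
- tent+lantern: weight 3+9=12, value 59+57=116
- hatchet+tent: weight 5+3=8, value 50+59=109
- hatchet+lantern: weight 5+9=14, value 50+57=107
Best: 132 pts.

132 pts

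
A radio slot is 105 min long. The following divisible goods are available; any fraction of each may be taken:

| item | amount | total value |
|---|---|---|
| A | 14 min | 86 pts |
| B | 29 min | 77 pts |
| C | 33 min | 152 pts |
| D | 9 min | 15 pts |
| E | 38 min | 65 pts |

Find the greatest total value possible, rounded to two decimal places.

Take in order of value per unit:
- A (86/14 per unit): all 14 → value 86, running total 86.00
- C (152/33 per unit): all 33 → value 152, running total 238.00
- B (77/29 per unit): all 29 → value 77, running total 315.00
- E (65/38 per unit): 29 of 38 → value 29×65/38 = 49.6053, running total 364.61
Total 364.61.

364.61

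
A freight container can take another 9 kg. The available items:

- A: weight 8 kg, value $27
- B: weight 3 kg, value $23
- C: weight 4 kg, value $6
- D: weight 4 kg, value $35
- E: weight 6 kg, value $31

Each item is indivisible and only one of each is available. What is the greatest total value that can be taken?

This is a 0/1 knapsack; check combinations near the capacity.
- B+D: weight 3+4=7, value 23+35=58
- B+E: weight 3+6=9, value 23+31=54
- C+D: weight 4+4=8, value 6+35=41
- D: weight 4, value 35
Best: $58.

$58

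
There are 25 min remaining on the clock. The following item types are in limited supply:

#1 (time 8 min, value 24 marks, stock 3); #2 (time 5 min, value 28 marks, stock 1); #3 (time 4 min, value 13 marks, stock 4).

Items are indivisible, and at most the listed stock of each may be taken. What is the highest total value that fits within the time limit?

Best selections within time 25 and stock limits:
- 1×#1 + 1×#2 + 3×#3: time 25, value 91
- 2×#1 + 1×#2 + 1×#3: time 25, value 89
Best: 91 marks.

91 marks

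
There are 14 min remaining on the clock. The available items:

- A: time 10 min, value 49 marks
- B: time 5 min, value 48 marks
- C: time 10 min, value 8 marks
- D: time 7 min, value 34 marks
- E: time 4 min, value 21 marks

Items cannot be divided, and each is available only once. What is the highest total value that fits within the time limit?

This is a 0/1 knapsack; check combinations near the capacity.
- B+D: time 5+7=12, value 48+34=82
- A+E: time 10+4=14, value 49+21=70
- B+E: time 5+4=9, value 48+21=69
Best: 82 marks.

82 marks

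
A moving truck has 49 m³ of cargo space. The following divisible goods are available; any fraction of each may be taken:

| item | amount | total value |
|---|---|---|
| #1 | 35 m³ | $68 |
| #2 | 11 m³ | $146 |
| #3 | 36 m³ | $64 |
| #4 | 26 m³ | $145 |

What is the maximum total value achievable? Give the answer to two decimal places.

Take in order of value per unit:
- #2 (146/11 per unit): all 11 → value 146, running total 146.00
- #4 (145/26 per unit): all 26 → value 145, running total 291.00
- #1 (68/35 per unit): 12 of 35 → value 12×68/35 = 23.3143, running total 314.31
Total 314.31.

314.31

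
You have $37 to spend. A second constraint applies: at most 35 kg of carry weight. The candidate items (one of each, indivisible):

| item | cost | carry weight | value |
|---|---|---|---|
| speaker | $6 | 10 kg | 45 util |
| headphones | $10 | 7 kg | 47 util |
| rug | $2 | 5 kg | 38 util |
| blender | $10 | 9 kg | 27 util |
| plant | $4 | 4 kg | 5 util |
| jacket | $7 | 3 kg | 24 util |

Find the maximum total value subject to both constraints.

Feasible sets respecting both limits:
- speaker+headphones+rug+blender+jacket: cost 35, carry weight 34, value 181
- speaker+headphones+rug+blender+plant: cost 32, carry weight 35, value 162
- speaker+headphones+rug+plant+jacket: cost 29, carry weight 29, value 159
- speaker+headphones+rug+blender: cost 28, carry weight 31, value 157
Best: 181 util.

181 util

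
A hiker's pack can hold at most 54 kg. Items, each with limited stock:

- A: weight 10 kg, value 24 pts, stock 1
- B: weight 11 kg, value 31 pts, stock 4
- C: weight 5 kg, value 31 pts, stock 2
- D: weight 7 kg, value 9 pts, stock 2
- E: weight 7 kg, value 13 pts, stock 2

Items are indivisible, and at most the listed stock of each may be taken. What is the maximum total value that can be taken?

186 pts

Top feasible selections:
- 4×B + 2×C: weight 54, value 186
- 1×A + 3×B + 2×C: weight 53, value 179
Best: 186 pts.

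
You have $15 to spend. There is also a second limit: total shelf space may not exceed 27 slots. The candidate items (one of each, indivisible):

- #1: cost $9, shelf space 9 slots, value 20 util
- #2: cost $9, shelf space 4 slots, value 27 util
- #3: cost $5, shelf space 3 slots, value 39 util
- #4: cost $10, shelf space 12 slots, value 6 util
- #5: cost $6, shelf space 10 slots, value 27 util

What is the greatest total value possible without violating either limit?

66 util

Feasible sets respecting both limits:
- #2+#3: cost 14, shelf space 7, value 66
- #3+#5: cost 11, shelf space 13, value 66
- #1+#3: cost 14, shelf space 12, value 59
Best: 66 util.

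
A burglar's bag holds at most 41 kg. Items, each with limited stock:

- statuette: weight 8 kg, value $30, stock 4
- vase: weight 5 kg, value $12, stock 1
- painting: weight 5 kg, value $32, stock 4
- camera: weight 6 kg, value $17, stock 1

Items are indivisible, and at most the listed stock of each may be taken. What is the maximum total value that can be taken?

$200

Best selections within weight 41 and stock limits:
- 2×statuette + 1×vase + 4×painting: weight 41, value 200
- 2×statuette + 4×painting: weight 36, value 188
Best: $200.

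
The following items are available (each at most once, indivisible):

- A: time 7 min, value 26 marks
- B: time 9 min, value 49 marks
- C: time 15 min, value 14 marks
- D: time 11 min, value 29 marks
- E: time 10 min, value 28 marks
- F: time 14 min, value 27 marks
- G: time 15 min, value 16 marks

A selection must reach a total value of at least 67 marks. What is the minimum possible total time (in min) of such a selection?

16

Subsets with value ≥ 67, sorted by total time:
- A+B: time 16, value 75
- B+E: time 19, value 77
- B+D: time 20, value 78
Minimum time: 16 min.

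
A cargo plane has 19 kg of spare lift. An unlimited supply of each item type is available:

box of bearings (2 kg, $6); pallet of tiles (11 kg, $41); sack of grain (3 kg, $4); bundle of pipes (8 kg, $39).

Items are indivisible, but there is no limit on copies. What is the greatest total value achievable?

Best value-per-unit is bundle of pipes at 39/8; filling with it alone gives 2×39 = 78.
Optimal mix: 1×box of bearings + 2×bundle of pipes → weight 18, value 84.

$84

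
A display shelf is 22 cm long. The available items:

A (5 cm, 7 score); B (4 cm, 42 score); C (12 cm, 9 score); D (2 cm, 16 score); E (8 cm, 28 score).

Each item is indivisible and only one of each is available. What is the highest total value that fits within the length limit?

Check high-value combinations within 22 cm:
- A+B+D+E: length 5+4+2+8=19, value 7+42+16+28=93
- B+D+E: length 4+2+8=14, value 42+16+28=86
- A+B+E: length 5+4+8=17, value 7+42+28=77
- B+E: length 4+8=12, value 42+28=70
- B+C+D: length 4+12+2=18, value 42+9+16=67
Best: 93 score.

93 score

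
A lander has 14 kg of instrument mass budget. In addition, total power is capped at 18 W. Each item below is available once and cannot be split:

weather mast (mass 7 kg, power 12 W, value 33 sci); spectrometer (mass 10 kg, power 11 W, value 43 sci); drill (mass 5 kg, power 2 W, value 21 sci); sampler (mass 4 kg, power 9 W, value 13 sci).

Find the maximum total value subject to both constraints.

Feasible sets respecting both limits:
- weather mast+drill: mass 12, power 14, value 54
- spectrometer: mass 10, power 11, value 43
- drill+sampler: mass 9, power 11, value 34
Best: 54 sci.

54 sci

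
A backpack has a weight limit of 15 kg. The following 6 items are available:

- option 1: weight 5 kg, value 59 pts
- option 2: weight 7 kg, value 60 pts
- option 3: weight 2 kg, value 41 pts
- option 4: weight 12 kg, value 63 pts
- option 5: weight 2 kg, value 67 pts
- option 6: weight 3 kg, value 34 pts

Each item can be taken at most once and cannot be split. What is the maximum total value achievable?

202 pts

Check high-value combinations within 15 kg:
- option 2+option 3+option 5+option 6: weight 7+2+2+3=14, value 60+41+67+34=202
- option 1+option 3+option 5+option 6: weight 5+2+2+3=12, value 59+41+67+34=201
- option 1+option 2+option 5: weight 5+7+2=14, value 59+60+67=186
- option 2+option 3+option 5: weight 7+2+2=11, value 60+41+67=168
- option 1+option 3+option 5: weight 5+2+2=9, value 59+41+67=167
Best: 202 pts.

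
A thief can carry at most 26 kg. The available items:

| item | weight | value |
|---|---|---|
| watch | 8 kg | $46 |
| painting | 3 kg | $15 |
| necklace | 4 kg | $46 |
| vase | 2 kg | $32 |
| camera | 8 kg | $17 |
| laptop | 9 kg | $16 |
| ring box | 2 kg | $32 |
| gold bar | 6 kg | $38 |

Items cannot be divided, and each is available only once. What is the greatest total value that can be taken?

This is a 0/1 knapsack; check combinations near the capacity.
- watch+painting+necklace+vase+ring box+gold bar: weight 8+3+4+2+2+6=25, value 46+15+46+32+32+38=209
- watch+necklace+vase+ring box+gold bar: weight 8+4+2+2+6=22, value 46+46+32+32+38=194
- painting+necklace+vase+camera+ring box+gold bar: weight 3+4+2+8+2+6=25, value 15+46+32+17+32+38=180
- painting+necklace+vase+laptop+ring box+gold bar: weight 3+4+2+9+2+6=26, value 15+46+32+16+32+38=179
Best: $209.

$209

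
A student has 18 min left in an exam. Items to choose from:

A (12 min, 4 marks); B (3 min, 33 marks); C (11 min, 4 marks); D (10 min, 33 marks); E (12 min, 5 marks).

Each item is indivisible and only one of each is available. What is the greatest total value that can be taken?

Check high-value combinations within 18 min:
- B+D: time 3+10=13, value 33+33=66
- B+E: time 3+12=15, value 33+5=38
- B+C: time 3+11=14, value 33+4=37
- A+B: time 12+3=15, value 4+33=37
Best: 66 marks.

66 marks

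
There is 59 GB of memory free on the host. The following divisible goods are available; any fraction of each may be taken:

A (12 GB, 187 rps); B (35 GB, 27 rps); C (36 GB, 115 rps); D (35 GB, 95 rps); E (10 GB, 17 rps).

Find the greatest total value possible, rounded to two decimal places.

Take in order of value per unit:
- A (187/12 per unit): all 12 → value 187, running total 187.00
- C (115/36 per unit): all 36 → value 115, running total 302.00
- D (95/35 per unit): 11 of 35 → value 11×95/35 = 29.8571, running total 331.86
Total 331.86.

331.86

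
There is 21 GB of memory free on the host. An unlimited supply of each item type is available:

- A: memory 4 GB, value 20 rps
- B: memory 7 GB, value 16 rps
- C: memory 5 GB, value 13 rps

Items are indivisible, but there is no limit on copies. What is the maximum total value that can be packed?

100 rps

Best value-per-unit is A at 20/4, and filling with it alone uses memory 5×4=20. No mix of the others beats 5×20 = 100.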